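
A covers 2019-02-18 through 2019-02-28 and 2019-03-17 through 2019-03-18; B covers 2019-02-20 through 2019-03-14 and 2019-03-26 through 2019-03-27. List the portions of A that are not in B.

2019-02-18 through 2019-02-19, 2019-03-17 through 2019-03-18

2019-02-18 through 2019-02-28 \ B = 2019-02-18 through 2019-02-19.
2019-03-17 through 2019-03-18: nothing removed.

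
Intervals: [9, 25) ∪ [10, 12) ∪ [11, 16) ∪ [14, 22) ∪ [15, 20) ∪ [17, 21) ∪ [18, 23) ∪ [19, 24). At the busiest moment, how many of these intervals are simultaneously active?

At 19, 6 of the intervals are simultaneously active.
No point has more.

6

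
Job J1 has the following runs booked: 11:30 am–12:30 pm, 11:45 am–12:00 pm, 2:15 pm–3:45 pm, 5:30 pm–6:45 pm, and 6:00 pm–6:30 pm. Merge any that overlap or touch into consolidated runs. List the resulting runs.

11:30 am–12:30 pm, 2:15 pm–3:45 pm, 5:30 pm–6:45 pm

11:45 am–12:00 pm overlaps/touches 11:30 am–12:30 pm → extend to 11:30 am–12:30 pm.
2:15 pm–3:45 pm is disjoint → start new block.
5:30 pm–6:45 pm is disjoint → start new block.
6:00 pm–6:30 pm overlaps/touches 5:30 pm–6:45 pm → extend to 5:30 pm–6:45 pm.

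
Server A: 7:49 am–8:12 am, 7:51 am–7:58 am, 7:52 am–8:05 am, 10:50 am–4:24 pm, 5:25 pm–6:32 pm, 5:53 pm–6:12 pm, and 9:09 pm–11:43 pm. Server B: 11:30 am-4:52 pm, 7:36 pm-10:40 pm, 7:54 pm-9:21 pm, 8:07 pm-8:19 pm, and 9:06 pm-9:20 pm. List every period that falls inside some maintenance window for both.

11:30 am–4:24 pm, 9:09 pm–10:40 pm

A, merged: 7:49 am–8:12 am, 10:50 am–4:24 pm, 5:25 pm–6:32 pm, 9:09 pm–11:43 pm.
B, merged: 11:30 am–4:52 pm, 7:36 pm–10:40 pm.
7:49 am–8:12 am: no overlap with the second set.
10:50 am–4:24 pm meets the second set on 11:30 am–4:24 pm.
5:25 pm–6:32 pm: no overlap with the second set.
9:09 pm–11:43 pm meets the second set on 9:09 pm–10:40 pm.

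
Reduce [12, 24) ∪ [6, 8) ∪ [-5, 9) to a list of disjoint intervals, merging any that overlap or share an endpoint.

Sort by start: [-5, 9), [6, 8), [12, 24).
[6, 8) overlaps/touches [-5, 9) → extend to [-5, 9).
[12, 24) is disjoint → start new block.

[-5, 9) ∪ [12, 24)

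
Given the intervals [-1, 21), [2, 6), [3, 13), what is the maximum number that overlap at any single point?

3

At 3, 3 of the intervals are simultaneously active.
No point has more.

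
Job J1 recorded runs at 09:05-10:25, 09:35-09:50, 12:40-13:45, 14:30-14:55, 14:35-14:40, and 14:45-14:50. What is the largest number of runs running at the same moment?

At 09:35, 2 of the intervals are simultaneously active.
No point has more.

2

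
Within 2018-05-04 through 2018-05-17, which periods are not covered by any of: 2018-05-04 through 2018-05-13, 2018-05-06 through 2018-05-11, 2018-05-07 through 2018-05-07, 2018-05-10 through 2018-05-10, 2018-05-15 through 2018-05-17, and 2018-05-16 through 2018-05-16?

2018-05-14 through 2018-05-14

The merged coverage is 2018-05-04 through 2018-05-13, 2018-05-15 through 2018-05-17.
Complement within 2018-05-04 through 2018-05-17: 2018-05-14 through 2018-05-14.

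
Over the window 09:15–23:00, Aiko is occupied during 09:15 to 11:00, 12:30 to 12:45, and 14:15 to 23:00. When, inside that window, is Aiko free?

11:00–12:30, 12:45–14:15

Covered (merged): 09:15–11:00, 12:30–12:45, 14:15–23:00.
Gaps within 09:15–23:00: 11:00–12:30, 12:45–14:15.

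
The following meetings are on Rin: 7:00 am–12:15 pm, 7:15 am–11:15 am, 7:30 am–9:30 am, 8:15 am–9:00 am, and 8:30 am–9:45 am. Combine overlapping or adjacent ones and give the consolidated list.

7:00 am–12:15 pm

7:15 am–11:15 am overlaps/touches 7:00 am–12:15 pm → extend to 7:00 am–12:15 pm.
7:30 am–9:30 am overlaps/touches 7:00 am–12:15 pm → extend to 7:00 am–12:15 pm.
8:15 am–9:00 am overlaps/touches 7:00 am–12:15 pm → extend to 7:00 am–12:15 pm.
8:30 am–9:45 am overlaps/touches 7:00 am–12:15 pm → extend to 7:00 am–12:15 pm.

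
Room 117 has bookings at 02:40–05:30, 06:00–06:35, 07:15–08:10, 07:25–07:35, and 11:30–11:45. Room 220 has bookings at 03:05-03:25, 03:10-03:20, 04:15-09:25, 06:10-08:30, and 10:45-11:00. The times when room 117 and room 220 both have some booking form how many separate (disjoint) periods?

4

Merge the first list: 02:40–05:30, 06:00–06:35, 07:15–08:10, 11:30–11:45.
Merge the second list: 03:05–03:25, 04:15–09:25, 10:45–11:00.
A ∩ B = 03:05–03:25, 04:15–05:30, 06:00–06:35, 07:15–08:10.
That is 4 disjoint pieces.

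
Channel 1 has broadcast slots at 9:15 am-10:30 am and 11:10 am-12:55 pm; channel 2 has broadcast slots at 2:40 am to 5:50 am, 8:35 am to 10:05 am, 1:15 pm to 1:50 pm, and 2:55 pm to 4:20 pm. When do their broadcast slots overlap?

9:15 am–10:30 am overlaps B on 9:15 am–10:05 am.
11:10 am–12:55 pm falls entirely outside B.

9:15 am–10:05 am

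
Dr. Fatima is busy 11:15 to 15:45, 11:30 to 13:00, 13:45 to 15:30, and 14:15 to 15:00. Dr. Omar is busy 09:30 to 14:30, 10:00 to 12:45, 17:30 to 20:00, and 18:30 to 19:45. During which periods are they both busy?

11:15–14:30

A, merged: 11:15–15:45.
B, merged: 09:30–14:30, 17:30–20:00.
11:15–15:45 ∩ B → 11:15–14:30.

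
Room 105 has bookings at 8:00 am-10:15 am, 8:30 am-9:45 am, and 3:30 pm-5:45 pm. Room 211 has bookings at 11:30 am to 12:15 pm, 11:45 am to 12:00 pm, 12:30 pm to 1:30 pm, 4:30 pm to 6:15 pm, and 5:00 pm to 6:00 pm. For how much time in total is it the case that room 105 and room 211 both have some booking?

First set merges to 8:00 am–10:15 am, 3:30 pm–5:45 pm.
Second set merges to 11:30 am–12:15 pm, 12:30 pm–1:30 pm, 4:30 pm–6:15 pm.
A ∩ B = 4:30 pm–5:45 pm.
Total: 1 h 15 min.

1 h 15 min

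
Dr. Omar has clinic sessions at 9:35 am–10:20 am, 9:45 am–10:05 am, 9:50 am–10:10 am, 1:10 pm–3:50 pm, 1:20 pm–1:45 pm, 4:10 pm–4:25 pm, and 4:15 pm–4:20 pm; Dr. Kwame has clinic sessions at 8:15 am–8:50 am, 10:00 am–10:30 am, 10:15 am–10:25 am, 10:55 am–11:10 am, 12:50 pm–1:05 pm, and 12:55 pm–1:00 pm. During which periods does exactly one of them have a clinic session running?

8:15 am–8:50 am, 9:35 am–10:00 am, 10:20 am–10:30 am, 10:55 am–11:10 am, 12:50 pm–1:05 pm, 1:10 pm–3:50 pm, 4:10 pm–4:25 pm

A, merged: 9:35 am–10:20 am, 1:10 pm–3:50 pm, 4:10 pm–4:25 pm.
B, merged: 8:15 am–8:50 am, 10:00 am–10:30 am, 10:55 am–11:10 am, 12:50 pm–1:05 pm.
A \ B = 9:35 am–10:00 am, 1:10 pm–3:50 pm, 4:10 pm–4:25 pm.
B \ A = 8:15 am–8:50 am, 10:20 am–10:30 am, 10:55 am–11:10 am, 12:50 pm–1:05 pm.
Union of the two gives the symmetric difference.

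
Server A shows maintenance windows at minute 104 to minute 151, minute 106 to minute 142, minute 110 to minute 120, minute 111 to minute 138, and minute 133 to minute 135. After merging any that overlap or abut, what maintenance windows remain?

minute 106 to minute 142 overlaps/touches minute 104 to minute 151 → extend to minute 104 to minute 151.
minute 110 to minute 120 overlaps/touches minute 104 to minute 151 → extend to minute 104 to minute 151.
minute 111 to minute 138 overlaps/touches minute 104 to minute 151 → extend to minute 104 to minute 151.
minute 133 to minute 135 overlaps/touches minute 104 to minute 151 → extend to minute 104 to minute 151.

minute 104 to minute 151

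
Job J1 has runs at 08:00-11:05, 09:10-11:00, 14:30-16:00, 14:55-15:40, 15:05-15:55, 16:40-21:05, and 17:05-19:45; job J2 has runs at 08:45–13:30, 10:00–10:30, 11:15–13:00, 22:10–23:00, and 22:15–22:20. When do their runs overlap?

08:45–11:05

Merge the first list: 08:00–11:05, 14:30–16:00, 16:40–21:05.
Merge the second list: 08:45–13:30, 22:10–23:00.
08:00–11:05 overlaps B on 08:45–11:05.
14:30–16:00 falls entirely outside B.
16:40–21:05 falls entirely outside B.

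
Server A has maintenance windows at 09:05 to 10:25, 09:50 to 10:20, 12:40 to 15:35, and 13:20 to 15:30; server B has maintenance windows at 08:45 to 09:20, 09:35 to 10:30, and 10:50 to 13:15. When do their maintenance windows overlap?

Merge the first list: 09:05-10:25, 12:40-15:35.
09:05-10:25 overlaps B on 09:05-09:20, 09:35-10:25.
12:40-15:35 overlaps B on 12:40-13:15.

09:05-09:20, 09:35-10:25, 12:40-13:15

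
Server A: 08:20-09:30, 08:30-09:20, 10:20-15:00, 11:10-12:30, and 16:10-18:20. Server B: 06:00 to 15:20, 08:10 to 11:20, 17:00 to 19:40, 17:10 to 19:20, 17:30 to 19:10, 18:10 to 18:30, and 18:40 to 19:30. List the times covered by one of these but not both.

06:00-08:20, 09:30-10:20, 15:00-15:20, 16:10-17:00, 18:20-19:40

First set merges to 08:20-09:30, 10:20-15:00, 16:10-18:20.
Second set merges to 06:00-15:20, 17:00-19:40.
A but not B: 16:10-17:00.
B but not A: 06:00-08:20, 09:30-10:20, 15:00-15:20, 18:20-19:40.
Combining gives A △ B.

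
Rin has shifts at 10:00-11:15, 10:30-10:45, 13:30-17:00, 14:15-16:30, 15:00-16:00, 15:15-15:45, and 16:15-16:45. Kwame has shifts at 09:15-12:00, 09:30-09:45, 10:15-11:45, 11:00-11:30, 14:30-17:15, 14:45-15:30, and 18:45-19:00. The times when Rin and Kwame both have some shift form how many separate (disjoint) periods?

First set merges to 10:00–11:15, 13:30–17:00.
Second set merges to 09:15–12:00, 14:30–17:15, 18:45–19:00.
A ∩ B = 10:00–11:15, 14:30–17:00.
That is 2 disjoint pieces.

2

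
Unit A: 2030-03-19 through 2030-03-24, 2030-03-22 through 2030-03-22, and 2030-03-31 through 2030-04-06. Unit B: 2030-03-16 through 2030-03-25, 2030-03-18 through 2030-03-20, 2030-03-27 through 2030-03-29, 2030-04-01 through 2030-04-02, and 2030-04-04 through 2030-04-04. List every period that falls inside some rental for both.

2030-03-19 through 2030-03-24, 2030-04-01 through 2030-04-02, 2030-04-04 through 2030-04-04

First set merges to 2030-03-19 through 2030-03-24, 2030-03-31 through 2030-04-06.
Second set merges to 2030-03-16 through 2030-03-25, 2030-03-27 through 2030-03-29, 2030-04-01 through 2030-04-02, 2030-04-04 through 2030-04-04.
2030-03-19 through 2030-03-24 meets the second set on 2030-03-19 through 2030-03-24.
2030-03-31 through 2030-04-06 meets the second set on 2030-04-01 through 2030-04-02, 2030-04-04 through 2030-04-04.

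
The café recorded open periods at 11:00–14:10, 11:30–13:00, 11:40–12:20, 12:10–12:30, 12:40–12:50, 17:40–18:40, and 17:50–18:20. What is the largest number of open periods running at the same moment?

At 12:10, 4 of the intervals are simultaneously active.
No point has more.

4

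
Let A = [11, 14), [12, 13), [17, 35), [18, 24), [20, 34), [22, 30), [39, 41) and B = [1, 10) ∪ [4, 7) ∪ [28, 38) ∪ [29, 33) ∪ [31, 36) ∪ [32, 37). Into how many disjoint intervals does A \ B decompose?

A, merged: [11, 14), [17, 35), [39, 41).
B, merged: [1, 10), [28, 38).
A \ B = [11, 14), [17, 28), [39, 41).
That is 3 disjoint pieces.

3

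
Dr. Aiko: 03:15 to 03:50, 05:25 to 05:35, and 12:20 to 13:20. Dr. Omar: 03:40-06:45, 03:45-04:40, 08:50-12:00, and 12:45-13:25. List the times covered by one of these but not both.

03:15–03:40, 03:50–05:25, 05:35–06:45, 08:50–12:00, 12:20–12:45, 13:20–13:25

Second set merges to 03:40–06:45, 08:50–12:00, 12:45–13:25.
A but not B: 03:15–03:40, 12:20–12:45.
B but not A: 03:50–05:25, 05:35–06:45, 08:50–12:00, 13:20–13:25.
Combining gives A △ B.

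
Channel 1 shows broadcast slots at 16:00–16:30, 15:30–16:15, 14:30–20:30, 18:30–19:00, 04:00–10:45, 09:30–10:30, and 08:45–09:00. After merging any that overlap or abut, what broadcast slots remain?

04:00–10:45, 14:30–20:30

Sort by start: 04:00–10:45, 08:45–09:00, 09:30–10:30, 14:30–20:30, 15:30–16:15, 16:00–16:30, 18:30–19:00.
08:45–09:00 overlaps/touches 04:00–10:45 → extend to 04:00–10:45.
09:30–10:30 overlaps/touches 04:00–10:45 → extend to 04:00–10:45.
14:30–20:30 is disjoint → start new block.
15:30–16:15 overlaps/touches 14:30–20:30 → extend to 14:30–20:30.
16:00–16:30 overlaps/touches 14:30–20:30 → extend to 14:30–20:30.
18:30–19:00 overlaps/touches 14:30–20:30 → extend to 14:30–20:30.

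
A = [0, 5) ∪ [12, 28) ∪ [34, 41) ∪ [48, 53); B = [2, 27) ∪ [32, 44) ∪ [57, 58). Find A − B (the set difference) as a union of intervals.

[0, 2) ∪ [27, 28) ∪ [48, 53)

[0, 5) with B removed leaves [0, 2).
[12, 28) with B removed leaves [27, 28).
[34, 41) lies entirely inside B → drops out.
[48, 53) is untouched.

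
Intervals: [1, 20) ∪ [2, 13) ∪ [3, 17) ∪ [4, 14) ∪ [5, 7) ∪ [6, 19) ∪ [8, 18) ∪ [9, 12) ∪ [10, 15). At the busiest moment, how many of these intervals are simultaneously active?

Sweep endpoints in order; track running count of active intervals.
Peak of 8 reached at 10.

8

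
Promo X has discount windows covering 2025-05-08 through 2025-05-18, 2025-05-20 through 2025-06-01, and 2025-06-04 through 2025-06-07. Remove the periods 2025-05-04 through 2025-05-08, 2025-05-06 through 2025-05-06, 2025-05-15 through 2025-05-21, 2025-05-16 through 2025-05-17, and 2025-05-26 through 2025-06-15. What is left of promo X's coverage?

2025-05-09 through 2025-05-14, 2025-05-22 through 2025-05-25

Merge the second list: 2025-05-04 through 2025-05-08, 2025-05-15 through 2025-05-21, 2025-05-26 through 2025-06-15.
2025-05-08 through 2025-05-18 with B removed leaves 2025-05-09 through 2025-05-14.
2025-05-20 through 2025-06-01 with B removed leaves 2025-05-22 through 2025-05-25.
2025-06-04 through 2025-06-07 lies entirely inside B → drops out.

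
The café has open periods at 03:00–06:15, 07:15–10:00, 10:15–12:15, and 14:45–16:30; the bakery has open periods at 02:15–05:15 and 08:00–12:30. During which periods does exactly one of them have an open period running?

Only in the first: 05:15–06:15, 07:15–08:00, 14:45–16:30.
Only in the second: 02:15–03:00, 10:00–10:15, 12:15–12:30.
Together these are the periods covered by exactly one.

02:15–03:00, 05:15–06:15, 07:15–08:00, 10:00–10:15, 12:15–12:30, 14:45–16:30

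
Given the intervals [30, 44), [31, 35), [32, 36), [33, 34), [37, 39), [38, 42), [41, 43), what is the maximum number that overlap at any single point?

4

Walk the sorted start/end points keeping a running depth.
The depth first hits 4 at 33.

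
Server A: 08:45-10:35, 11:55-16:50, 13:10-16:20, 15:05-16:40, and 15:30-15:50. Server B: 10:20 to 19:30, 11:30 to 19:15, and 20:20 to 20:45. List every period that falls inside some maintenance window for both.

10:20–10:35, 11:55–16:50

Merge the first list: 08:45–10:35, 11:55–16:50.
Merge the second list: 10:20–19:30, 20:20–20:45.
08:45–10:35 meets the second set on 10:20–10:35.
11:55–16:50 meets the second set on 11:55–16:50.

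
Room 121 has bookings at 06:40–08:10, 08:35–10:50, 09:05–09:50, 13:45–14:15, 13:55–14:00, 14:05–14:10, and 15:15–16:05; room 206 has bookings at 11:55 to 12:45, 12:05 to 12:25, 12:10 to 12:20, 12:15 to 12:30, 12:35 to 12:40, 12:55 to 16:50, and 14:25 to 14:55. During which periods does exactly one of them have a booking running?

First set merges to 06:40–08:10, 08:35–10:50, 13:45–14:15, 15:15–16:05.
Second set merges to 11:55–12:45, 12:55–16:50.
Only in the first: 06:40–08:10, 08:35–10:50.
Only in the second: 11:55–12:45, 12:55–13:45, 14:15–15:15, 16:05–16:50.
Together these are the periods covered by exactly one.

06:40–08:10, 08:35–10:50, 11:55–12:45, 12:55–13:45, 14:15–15:15, 16:05–16:50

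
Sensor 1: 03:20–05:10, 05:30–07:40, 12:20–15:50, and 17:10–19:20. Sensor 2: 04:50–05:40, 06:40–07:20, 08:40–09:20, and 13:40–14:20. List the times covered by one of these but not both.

Only in the first: 03:20–04:50, 05:40–06:40, 07:20–07:40, 12:20–13:40, 14:20–15:50, 17:10–19:20.
Only in the second: 05:10–05:30, 08:40–09:20.
Together these are the periods covered by exactly one.

03:20–04:50, 05:10–05:30, 05:40–06:40, 07:20–07:40, 08:40–09:20, 12:20–13:40, 14:20–15:50, 17:10–19:20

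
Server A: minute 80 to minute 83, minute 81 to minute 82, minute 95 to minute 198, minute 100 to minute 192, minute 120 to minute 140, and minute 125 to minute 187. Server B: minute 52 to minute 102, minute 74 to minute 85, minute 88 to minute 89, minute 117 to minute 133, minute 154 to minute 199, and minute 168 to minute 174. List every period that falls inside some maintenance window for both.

minute 80 to minute 83, minute 95 to minute 102, minute 117 to minute 133, minute 154 to minute 198

First set merges to minute 80 to minute 83, minute 95 to minute 198.
Second set merges to minute 52 to minute 102, minute 117 to minute 133, minute 154 to minute 199.
minute 80 to minute 83 ∩ B → minute 80 to minute 83.
minute 95 to minute 198 ∩ B → minute 95 to minute 102, minute 117 to minute 133, minute 154 to minute 198.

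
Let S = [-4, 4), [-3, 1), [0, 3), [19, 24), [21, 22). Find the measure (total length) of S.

Merged: [-4, 4), [19, 24).
Lengths: 8 + 5 = 13.

13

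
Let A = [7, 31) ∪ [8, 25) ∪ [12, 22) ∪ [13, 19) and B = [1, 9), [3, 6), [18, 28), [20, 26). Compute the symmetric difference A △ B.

[1, 7) ∪ [9, 18) ∪ [28, 31)

First set merges to [7, 31).
Second set merges to [1, 9), [18, 28).
Only in the first: [9, 18), [28, 31).
Only in the second: [1, 7).
Together these are the periods covered by exactly one.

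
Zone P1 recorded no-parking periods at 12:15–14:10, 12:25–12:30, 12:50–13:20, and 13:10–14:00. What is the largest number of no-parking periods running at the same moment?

Walk the sorted start/end points keeping a running depth.
The depth first hits 3 at 13:10.

3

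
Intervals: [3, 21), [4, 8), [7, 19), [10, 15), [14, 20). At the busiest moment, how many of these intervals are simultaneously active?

4

At 14, 4 of the intervals are simultaneously active.
No point has more.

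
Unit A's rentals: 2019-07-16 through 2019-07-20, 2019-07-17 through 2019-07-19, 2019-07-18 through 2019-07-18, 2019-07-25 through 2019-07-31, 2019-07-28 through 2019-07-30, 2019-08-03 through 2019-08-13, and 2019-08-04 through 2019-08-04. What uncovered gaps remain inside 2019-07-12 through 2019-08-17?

2019-07-12 through 2019-07-15, 2019-07-21 through 2019-07-24, 2019-08-01 through 2019-08-02, 2019-08-14 through 2019-08-17

The merged coverage is 2019-07-16 through 2019-07-20, 2019-07-25 through 2019-07-31, 2019-08-03 through 2019-08-13.
Gaps within 2019-07-12 through 2019-08-17: 2019-07-12 through 2019-07-15, 2019-07-21 through 2019-07-24, 2019-08-01 through 2019-08-02, 2019-08-14 through 2019-08-17.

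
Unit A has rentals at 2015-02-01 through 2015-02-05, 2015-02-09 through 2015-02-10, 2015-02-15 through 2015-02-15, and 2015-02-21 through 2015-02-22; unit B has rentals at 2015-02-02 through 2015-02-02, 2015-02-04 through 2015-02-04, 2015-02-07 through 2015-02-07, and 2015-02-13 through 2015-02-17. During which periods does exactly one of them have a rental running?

2015-02-01 through 2015-02-01, 2015-02-03 through 2015-02-03, 2015-02-05 through 2015-02-05, 2015-02-07 through 2015-02-07, 2015-02-09 through 2015-02-10, 2015-02-13 through 2015-02-14, 2015-02-16 through 2015-02-17, 2015-02-21 through 2015-02-22

A but not B: 2015-02-01 through 2015-02-01, 2015-02-03 through 2015-02-03, 2015-02-05 through 2015-02-05, 2015-02-09 through 2015-02-10, 2015-02-21 through 2015-02-22.
B but not A: 2015-02-07 through 2015-02-07, 2015-02-13 through 2015-02-14, 2015-02-16 through 2015-02-17.
Combining gives A △ B.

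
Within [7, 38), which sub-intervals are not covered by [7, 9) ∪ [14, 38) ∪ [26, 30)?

[9, 14)

Covered (merged): [7, 9), [14, 38).
Uncovered inside [7, 38): [9, 14).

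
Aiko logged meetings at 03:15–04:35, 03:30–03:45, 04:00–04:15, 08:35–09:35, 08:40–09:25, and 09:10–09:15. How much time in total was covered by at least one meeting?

2 h 20 min

Merged: 03:15-04:35, 08:35-09:35.
Lengths: 1 h 20 min + 1 h = 2 h 20 min.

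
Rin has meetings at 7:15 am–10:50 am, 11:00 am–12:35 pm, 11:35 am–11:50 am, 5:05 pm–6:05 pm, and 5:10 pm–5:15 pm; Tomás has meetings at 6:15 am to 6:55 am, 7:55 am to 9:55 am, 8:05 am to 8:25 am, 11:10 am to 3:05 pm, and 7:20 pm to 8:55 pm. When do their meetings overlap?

A, merged: 7:15 am–10:50 am, 11:00 am–12:35 pm, 5:05 pm–6:05 pm.
B, merged: 6:15 am–6:55 am, 7:55 am–9:55 am, 11:10 am–3:05 pm, 7:20 pm–8:55 pm.
7:15 am–10:50 am overlaps B on 7:55 am–9:55 am.
11:00 am–12:35 pm overlaps B on 11:10 am–12:35 pm.
5:05 pm–6:05 pm falls entirely outside B.

7:55 am–9:55 am, 11:10 am–12:35 pm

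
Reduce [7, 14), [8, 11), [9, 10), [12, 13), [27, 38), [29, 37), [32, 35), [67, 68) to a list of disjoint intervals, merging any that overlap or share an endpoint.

[8, 11) overlaps/touches [7, 14) → extend to [7, 14).
[9, 10) overlaps/touches [7, 14) → extend to [7, 14).
[12, 13) overlaps/touches [7, 14) → extend to [7, 14).
[27, 38) is disjoint → start new block.
[29, 37) overlaps/touches [27, 38) → extend to [27, 38).
[32, 35) overlaps/touches [27, 38) → extend to [27, 38).
[67, 68) is disjoint → start new block.

[7, 14) ∪ [27, 38) ∪ [67, 68)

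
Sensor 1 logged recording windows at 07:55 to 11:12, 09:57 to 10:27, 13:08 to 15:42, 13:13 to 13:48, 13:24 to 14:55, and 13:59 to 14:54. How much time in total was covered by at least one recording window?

5 h 51 min

Merged: 07:55–11:12, 13:08–15:42.
Lengths: 3 h 17 min + 2 h 34 min = 5 h 51 min.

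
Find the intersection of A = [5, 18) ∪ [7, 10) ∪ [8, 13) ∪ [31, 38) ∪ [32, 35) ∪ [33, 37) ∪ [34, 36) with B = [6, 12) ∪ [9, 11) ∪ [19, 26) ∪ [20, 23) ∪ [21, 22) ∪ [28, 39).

A, merged: [5, 18), [31, 38).
B, merged: [6, 12), [19, 26), [28, 39).
[5, 18) ∩ B → [6, 12).
[31, 38) ∩ B → [31, 38).

[6, 12) ∪ [31, 38)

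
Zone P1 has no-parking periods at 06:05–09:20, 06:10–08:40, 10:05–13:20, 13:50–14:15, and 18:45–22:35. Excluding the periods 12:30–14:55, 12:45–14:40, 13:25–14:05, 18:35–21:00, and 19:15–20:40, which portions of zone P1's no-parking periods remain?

06:05–09:20, 10:05–12:30, 21:00–22:35

A, merged: 06:05–09:20, 10:05–13:20, 13:50–14:15, 18:45–22:35.
B, merged: 12:30–14:55, 18:35–21:00.
06:05–09:20: nothing removed.
10:05–13:20 \ B = 10:05–12:30.
13:50–14:15: entirely removed.
18:45–22:35 \ B = 21:00–22:35.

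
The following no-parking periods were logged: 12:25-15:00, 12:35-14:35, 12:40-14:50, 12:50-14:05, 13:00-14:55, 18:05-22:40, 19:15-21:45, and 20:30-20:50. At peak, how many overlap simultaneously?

5

Sweep endpoints in order; track running count of active intervals.
Peak of 5 reached at 13:00.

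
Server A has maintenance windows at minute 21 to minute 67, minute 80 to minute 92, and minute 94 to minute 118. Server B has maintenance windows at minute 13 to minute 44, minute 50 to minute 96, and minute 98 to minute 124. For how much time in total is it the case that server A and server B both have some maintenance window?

74 minutes

A ∩ B = minute 21 to minute 44, minute 50 to minute 67, minute 80 to minute 92, minute 94 to minute 96, minute 98 to minute 118.
Total: 23 minutes + 17 minutes + 12 minutes + 2 minutes + 20 minutes = 74 minutes.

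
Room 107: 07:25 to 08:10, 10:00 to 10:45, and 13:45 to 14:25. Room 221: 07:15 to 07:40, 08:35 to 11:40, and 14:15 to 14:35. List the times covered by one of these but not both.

A \ B = 07:40–08:10, 13:45–14:15.
B \ A = 07:15–07:25, 08:35–10:00, 10:45–11:40, 14:25–14:35.
Union of the two gives the symmetric difference.

07:15–07:25, 07:40–08:10, 08:35–10:00, 10:45–11:40, 13:45–14:15, 14:25–14:35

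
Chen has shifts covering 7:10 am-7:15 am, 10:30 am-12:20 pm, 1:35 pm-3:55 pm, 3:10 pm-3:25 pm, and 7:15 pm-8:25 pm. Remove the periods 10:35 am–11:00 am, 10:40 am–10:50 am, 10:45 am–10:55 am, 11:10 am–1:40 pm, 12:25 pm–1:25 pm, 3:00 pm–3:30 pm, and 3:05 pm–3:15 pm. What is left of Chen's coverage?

Merge the first list: 7:10 am–7:15 am, 10:30 am–12:20 pm, 1:35 pm–3:55 pm, 7:15 pm–8:25 pm.
Merge the second list: 10:35 am–11:00 am, 11:10 am–1:40 pm, 3:00 pm–3:30 pm.
7:10 am–7:15 am: nothing removed.
10:30 am–12:20 pm \ B = 10:30 am–10:35 am, 11:00 am–11:10 am.
1:35 pm–3:55 pm \ B = 1:40 pm–3:00 pm, 3:30 pm–3:55 pm.
7:15 pm–8:25 pm: nothing removed.

7:10 am–7:15 am, 10:30 am–10:35 am, 11:00 am–11:10 am, 1:40 pm–3:00 pm, 3:30 pm–3:55 pm, 7:15 pm–8:25 pm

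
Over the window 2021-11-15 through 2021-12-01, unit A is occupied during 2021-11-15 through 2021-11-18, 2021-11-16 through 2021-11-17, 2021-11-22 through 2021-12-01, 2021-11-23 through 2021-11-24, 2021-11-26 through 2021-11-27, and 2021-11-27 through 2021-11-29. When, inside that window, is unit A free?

2021-11-19 through 2021-11-21

Covered (merged): 2021-11-15 through 2021-11-18, 2021-11-22 through 2021-12-01.
Gaps within 2021-11-15 through 2021-12-01: 2021-11-19 through 2021-11-21.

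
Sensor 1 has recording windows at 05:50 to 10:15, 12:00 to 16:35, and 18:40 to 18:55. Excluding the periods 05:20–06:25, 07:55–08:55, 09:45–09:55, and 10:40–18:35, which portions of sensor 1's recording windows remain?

06:25–07:55, 08:55–09:45, 09:55–10:15, 18:40–18:55

05:50–10:15 minus B → 06:25–07:55, 08:55–09:45, 09:55–10:15.
12:00–16:35: fully covered by B → removed.
18:40–18:55: no B overlap → unchanged.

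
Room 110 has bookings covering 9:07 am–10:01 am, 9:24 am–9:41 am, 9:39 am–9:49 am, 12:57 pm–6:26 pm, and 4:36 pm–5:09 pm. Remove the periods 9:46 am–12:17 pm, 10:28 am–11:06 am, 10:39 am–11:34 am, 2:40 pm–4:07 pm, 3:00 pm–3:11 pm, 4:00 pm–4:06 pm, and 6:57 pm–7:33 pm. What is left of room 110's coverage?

A, merged: 9:07 am–10:01 am, 12:57 pm–6:26 pm.
B, merged: 9:46 am–12:17 pm, 2:40 pm–4:07 pm, 6:57 pm–7:33 pm.
9:07 am–10:01 am \ B = 9:07 am–9:46 am.
12:57 pm–6:26 pm \ B = 12:57 pm–2:40 pm, 4:07 pm–6:26 pm.

9:07 am–9:46 am, 12:57 pm–2:40 pm, 4:07 pm–6:26 pm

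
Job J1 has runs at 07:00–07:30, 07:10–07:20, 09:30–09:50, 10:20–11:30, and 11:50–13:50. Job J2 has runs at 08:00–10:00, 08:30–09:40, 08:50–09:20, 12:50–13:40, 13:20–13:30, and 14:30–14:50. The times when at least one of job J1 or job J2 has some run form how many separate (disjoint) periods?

5

Merge the first list: 07:00-07:30, 09:30-09:50, 10:20-11:30, 11:50-13:50.
Merge the second list: 08:00-10:00, 12:50-13:40, 14:30-14:50.
A ∪ B = 07:00-07:30, 08:00-10:00, 10:20-11:30, 11:50-13:50, 14:30-14:50.
That is 5 disjoint pieces.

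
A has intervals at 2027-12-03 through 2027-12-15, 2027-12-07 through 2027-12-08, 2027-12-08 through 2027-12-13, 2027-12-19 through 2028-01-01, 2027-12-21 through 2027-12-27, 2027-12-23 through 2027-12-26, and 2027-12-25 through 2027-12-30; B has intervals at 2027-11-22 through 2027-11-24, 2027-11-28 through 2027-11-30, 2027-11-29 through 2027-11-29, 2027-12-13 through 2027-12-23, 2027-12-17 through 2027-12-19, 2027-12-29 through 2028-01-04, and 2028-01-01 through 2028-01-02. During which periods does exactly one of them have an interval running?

A, merged: 2027-12-03 through 2027-12-15, 2027-12-19 through 2028-01-01.
B, merged: 2027-11-22 through 2027-11-24, 2027-11-28 through 2027-11-30, 2027-12-13 through 2027-12-23, 2027-12-29 through 2028-01-04.
Only in the first: 2027-12-03 through 2027-12-12, 2027-12-24 through 2027-12-28.
Only in the second: 2027-11-22 through 2027-11-24, 2027-11-28 through 2027-11-30, 2027-12-16 through 2027-12-18, 2028-01-02 through 2028-01-04.
Together these are the periods covered by exactly one.

2027-11-22 through 2027-11-24, 2027-11-28 through 2027-11-30, 2027-12-03 through 2027-12-12, 2027-12-16 through 2027-12-18, 2027-12-24 through 2027-12-28, 2028-01-02 through 2028-01-04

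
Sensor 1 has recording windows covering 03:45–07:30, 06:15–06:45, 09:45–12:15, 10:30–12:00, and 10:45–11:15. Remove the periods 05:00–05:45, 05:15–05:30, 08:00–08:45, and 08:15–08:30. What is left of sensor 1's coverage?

First set merges to 03:45-07:30, 09:45-12:15.
Second set merges to 05:00-05:45, 08:00-08:45.
03:45-07:30 \ B = 03:45-05:00, 05:45-07:30.
09:45-12:15: nothing removed.

03:45-05:00, 05:45-07:30, 09:45-12:15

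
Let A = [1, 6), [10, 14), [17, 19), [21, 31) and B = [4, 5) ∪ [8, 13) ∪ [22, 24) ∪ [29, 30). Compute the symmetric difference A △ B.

A but not B: [1, 4), [5, 6), [13, 14), [17, 19), [21, 22), [24, 29), [30, 31).
B but not A: [8, 10).
Combining gives A △ B.

[1, 4) ∪ [5, 6) ∪ [8, 10) ∪ [13, 14) ∪ [17, 19) ∪ [21, 22) ∪ [24, 29) ∪ [30, 31)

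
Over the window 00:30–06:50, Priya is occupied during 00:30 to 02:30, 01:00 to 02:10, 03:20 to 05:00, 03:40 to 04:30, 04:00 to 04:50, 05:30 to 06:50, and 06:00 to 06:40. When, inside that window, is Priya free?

02:30–03:20, 05:00–05:30

The merged coverage is 00:30–02:30, 03:20–05:00, 05:30–06:50.
Complement within 00:30–06:50: 02:30–03:20, 05:00–05:30.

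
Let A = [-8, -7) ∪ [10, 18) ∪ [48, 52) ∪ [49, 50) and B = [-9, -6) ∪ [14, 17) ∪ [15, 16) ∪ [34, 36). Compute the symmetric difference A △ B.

Merge the first list: [-8, -7), [10, 18), [48, 52).
Merge the second list: [-9, -6), [14, 17), [34, 36).
Only in the first: [10, 14), [17, 18), [48, 52).
Only in the second: [-9, -8), [-7, -6), [34, 36).
Together these are the periods covered by exactly one.

[-9, -8) ∪ [-7, -6) ∪ [10, 14) ∪ [17, 18) ∪ [34, 36) ∪ [48, 52)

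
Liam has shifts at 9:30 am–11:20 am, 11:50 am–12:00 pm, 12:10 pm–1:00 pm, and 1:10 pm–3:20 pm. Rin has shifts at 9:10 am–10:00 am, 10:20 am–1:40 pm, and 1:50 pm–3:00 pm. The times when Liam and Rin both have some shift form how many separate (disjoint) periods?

6

A ∩ B = 9:30 am–10:00 am, 10:20 am–11:20 am, 11:50 am–12:00 pm, 12:10 pm–1:00 pm, 1:10 pm–1:40 pm, 1:50 pm–3:00 pm.
That is 6 disjoint pieces.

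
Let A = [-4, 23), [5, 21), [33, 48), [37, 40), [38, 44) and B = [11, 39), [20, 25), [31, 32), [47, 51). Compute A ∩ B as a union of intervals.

[11, 23) ∪ [33, 39) ∪ [47, 48)

Merge the first list: [-4, 23), [33, 48).
Merge the second list: [11, 39), [47, 51).
[-4, 23) meets the second set on [11, 23).
[33, 48) meets the second set on [33, 39), [47, 48).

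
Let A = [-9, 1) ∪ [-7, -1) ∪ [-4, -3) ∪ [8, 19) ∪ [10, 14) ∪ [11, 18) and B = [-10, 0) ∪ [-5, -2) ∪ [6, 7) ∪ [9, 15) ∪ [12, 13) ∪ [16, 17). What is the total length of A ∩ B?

First set merges to [-9, 1), [8, 19).
Second set merges to [-10, 0), [6, 7), [9, 15), [16, 17).
A ∩ B = [-9, 0), [9, 15), [16, 17).
Total: 9 + 6 + 1 = 16.

16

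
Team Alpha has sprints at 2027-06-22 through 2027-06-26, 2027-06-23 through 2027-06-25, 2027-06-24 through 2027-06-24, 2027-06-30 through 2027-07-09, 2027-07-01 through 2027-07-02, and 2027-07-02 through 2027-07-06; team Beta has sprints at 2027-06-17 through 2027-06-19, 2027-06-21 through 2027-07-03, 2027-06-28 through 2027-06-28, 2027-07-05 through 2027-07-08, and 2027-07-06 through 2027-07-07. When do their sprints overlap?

First set merges to 2027-06-22 through 2027-06-26, 2027-06-30 through 2027-07-09.
Second set merges to 2027-06-17 through 2027-06-19, 2027-06-21 through 2027-07-03, 2027-07-05 through 2027-07-08.
2027-06-22 through 2027-06-26 meets the second set on 2027-06-22 through 2027-06-26.
2027-06-30 through 2027-07-09 meets the second set on 2027-06-30 through 2027-07-03, 2027-07-05 through 2027-07-08.

2027-06-22 through 2027-06-26, 2027-06-30 through 2027-07-03, 2027-07-05 through 2027-07-08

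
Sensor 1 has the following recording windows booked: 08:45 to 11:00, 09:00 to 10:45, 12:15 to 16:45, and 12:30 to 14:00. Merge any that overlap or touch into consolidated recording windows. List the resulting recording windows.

08:45–11:00, 12:15–16:45

09:00–10:45 overlaps/touches 08:45–11:00 → extend to 08:45–11:00.
12:15–16:45 is disjoint → start new block.
12:30–14:00 overlaps/touches 12:15–16:45 → extend to 12:15–16:45.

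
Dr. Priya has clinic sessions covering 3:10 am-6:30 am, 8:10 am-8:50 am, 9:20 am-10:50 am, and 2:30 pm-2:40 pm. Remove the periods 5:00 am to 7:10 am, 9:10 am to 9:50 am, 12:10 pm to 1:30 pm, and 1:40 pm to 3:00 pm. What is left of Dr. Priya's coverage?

3:10 am–5:00 am, 8:10 am–8:50 am, 9:50 am–10:50 am

3:10 am–6:30 am minus B → 3:10 am–5:00 am.
8:10 am–8:50 am: no B overlap → unchanged.
9:20 am–10:50 am minus B → 9:50 am–10:50 am.
2:30 pm–2:40 pm: fully covered by B → removed.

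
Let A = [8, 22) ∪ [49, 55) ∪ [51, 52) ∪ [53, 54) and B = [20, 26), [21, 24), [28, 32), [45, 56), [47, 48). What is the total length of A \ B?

A, merged: [8, 22), [49, 55).
B, merged: [20, 26), [28, 32), [45, 56).
A \ B = [8, 20).
Total: 12.

12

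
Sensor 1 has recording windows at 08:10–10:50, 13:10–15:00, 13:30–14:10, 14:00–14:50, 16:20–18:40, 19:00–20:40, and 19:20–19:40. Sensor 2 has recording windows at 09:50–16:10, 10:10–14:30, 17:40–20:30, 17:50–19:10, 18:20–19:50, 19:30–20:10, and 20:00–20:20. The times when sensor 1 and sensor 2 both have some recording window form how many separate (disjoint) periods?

4

Merge the first list: 08:10-10:50, 13:10-15:00, 16:20-18:40, 19:00-20:40.
Merge the second list: 09:50-16:10, 17:40-20:30.
A ∩ B = 09:50-10:50, 13:10-15:00, 17:40-18:40, 19:00-20:30.
That is 4 disjoint pieces.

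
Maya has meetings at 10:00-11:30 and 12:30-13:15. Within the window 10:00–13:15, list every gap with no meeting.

11:30-12:30

After merging, the occupied span is 10:00-11:30, 12:30-13:15.
Uncovered inside 10:00-13:15: 11:30-12:30.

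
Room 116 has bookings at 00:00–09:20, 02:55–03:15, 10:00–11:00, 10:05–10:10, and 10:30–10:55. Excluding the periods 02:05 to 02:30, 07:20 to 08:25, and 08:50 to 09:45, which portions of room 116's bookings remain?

A, merged: 00:00–09:20, 10:00–11:00.
00:00–09:20 with B removed leaves 00:00–02:05, 02:30–07:20, 08:25–08:50.
10:00–11:00 is untouched.

00:00–02:05, 02:30–07:20, 08:25–08:50, 10:00–11:00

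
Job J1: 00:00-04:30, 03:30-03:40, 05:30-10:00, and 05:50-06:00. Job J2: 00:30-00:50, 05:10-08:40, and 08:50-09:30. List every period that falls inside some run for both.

00:30–00:50, 05:30–08:40, 08:50–09:30

Merge the first list: 00:00–04:30, 05:30–10:00.
00:00–04:30 ∩ B → 00:30–00:50.
05:30–10:00 ∩ B → 05:30–08:40, 08:50–09:30.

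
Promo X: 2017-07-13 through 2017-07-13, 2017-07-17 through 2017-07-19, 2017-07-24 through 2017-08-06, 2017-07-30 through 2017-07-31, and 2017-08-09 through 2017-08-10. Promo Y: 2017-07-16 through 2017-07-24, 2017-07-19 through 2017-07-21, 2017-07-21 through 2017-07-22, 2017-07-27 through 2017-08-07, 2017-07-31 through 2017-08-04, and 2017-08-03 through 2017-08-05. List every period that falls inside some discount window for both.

2017-07-17 through 2017-07-19, 2017-07-24 through 2017-07-24, 2017-07-27 through 2017-08-06

A, merged: 2017-07-13 through 2017-07-13, 2017-07-17 through 2017-07-19, 2017-07-24 through 2017-08-06, 2017-08-09 through 2017-08-10.
B, merged: 2017-07-16 through 2017-07-24, 2017-07-27 through 2017-08-07.
2017-07-13 through 2017-07-13 meets no B interval.
2017-07-17 through 2017-07-19 ∩ B → 2017-07-17 through 2017-07-19.
2017-07-24 through 2017-08-06 ∩ B → 2017-07-24 through 2017-07-24, 2017-07-27 through 2017-08-06.
2017-08-09 through 2017-08-10 meets no B interval.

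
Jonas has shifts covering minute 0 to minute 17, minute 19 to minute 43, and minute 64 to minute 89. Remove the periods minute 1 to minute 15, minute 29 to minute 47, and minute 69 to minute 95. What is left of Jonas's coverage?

minute 0 to minute 1, minute 15 to minute 17, minute 19 to minute 29, minute 64 to minute 69

minute 0 to minute 17 minus B → minute 0 to minute 1, minute 15 to minute 17.
minute 19 to minute 43 minus B → minute 19 to minute 29.
minute 64 to minute 89 minus B → minute 64 to minute 69.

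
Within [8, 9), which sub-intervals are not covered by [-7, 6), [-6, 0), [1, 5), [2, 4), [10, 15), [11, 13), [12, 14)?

[8, 9)

The merged coverage is [-7, 6), [10, 15).
Complement within [8, 9): [8, 9).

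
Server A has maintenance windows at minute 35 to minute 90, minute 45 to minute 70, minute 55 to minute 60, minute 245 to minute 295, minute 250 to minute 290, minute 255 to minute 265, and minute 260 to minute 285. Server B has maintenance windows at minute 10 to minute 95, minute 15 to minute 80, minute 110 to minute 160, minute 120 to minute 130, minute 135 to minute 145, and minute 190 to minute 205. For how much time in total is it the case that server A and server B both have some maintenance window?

A, merged: minute 35 to minute 90, minute 245 to minute 295.
B, merged: minute 10 to minute 95, minute 110 to minute 160, minute 190 to minute 205.
A ∩ B = minute 35 to minute 90.
Total: 55 minutes.

55 minutes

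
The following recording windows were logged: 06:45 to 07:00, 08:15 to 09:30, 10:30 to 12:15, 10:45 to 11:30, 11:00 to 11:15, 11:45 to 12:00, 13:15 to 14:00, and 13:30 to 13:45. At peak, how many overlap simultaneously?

Walk the sorted start/end points keeping a running depth.
The depth first hits 3 at 11:00.

3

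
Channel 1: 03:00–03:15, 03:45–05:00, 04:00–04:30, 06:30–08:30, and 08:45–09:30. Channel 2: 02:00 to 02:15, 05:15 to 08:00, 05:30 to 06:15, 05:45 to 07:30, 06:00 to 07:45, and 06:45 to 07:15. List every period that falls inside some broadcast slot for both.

06:30–08:00

First set merges to 03:00–03:15, 03:45–05:00, 06:30–08:30, 08:45–09:30.
Second set merges to 02:00–02:15, 05:15–08:00.
03:00–03:15 meets no B interval.
03:45–05:00 meets no B interval.
06:30–08:30 ∩ B → 06:30–08:00.
08:45–09:30 meets no B interval.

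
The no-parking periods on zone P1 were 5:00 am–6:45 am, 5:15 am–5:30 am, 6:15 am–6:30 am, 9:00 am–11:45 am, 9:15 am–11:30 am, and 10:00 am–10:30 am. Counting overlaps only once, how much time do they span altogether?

Merged: 5:00 am–6:45 am, 9:00 am–11:45 am.
Lengths: 1 h 45 min + 2 h 45 min = 4 h 30 min.

4 h 30 min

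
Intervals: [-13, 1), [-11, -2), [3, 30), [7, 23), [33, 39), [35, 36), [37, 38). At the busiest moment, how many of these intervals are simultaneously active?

Walk the sorted start/end points keeping a running depth.
The depth first hits 2 at -11.

2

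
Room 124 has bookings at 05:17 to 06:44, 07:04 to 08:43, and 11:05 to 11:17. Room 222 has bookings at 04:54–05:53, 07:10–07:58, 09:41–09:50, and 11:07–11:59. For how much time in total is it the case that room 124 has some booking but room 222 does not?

1 h 44 min

A \ B = 05:53-06:44, 07:04-07:10, 07:58-08:43, 11:05-11:07.
Total: 51 min + 6 min + 45 min + 2 min = 1 h 44 min.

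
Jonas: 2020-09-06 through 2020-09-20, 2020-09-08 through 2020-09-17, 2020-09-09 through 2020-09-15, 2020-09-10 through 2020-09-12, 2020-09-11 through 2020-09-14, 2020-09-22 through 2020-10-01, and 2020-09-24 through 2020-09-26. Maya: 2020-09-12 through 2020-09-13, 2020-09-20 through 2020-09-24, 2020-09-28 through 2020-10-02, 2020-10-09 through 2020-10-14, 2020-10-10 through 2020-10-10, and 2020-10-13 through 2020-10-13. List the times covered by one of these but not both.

2020-09-06 through 2020-09-11, 2020-09-14 through 2020-09-19, 2020-09-21 through 2020-09-21, 2020-09-25 through 2020-09-27, 2020-10-02 through 2020-10-02, 2020-10-09 through 2020-10-14

Merge the first list: 2020-09-06 through 2020-09-20, 2020-09-22 through 2020-10-01.
Merge the second list: 2020-09-12 through 2020-09-13, 2020-09-20 through 2020-09-24, 2020-09-28 through 2020-10-02, 2020-10-09 through 2020-10-14.
A but not B: 2020-09-06 through 2020-09-11, 2020-09-14 through 2020-09-19, 2020-09-25 through 2020-09-27.
B but not A: 2020-09-21 through 2020-09-21, 2020-10-02 through 2020-10-02, 2020-10-09 through 2020-10-14.
Combining gives A △ B.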